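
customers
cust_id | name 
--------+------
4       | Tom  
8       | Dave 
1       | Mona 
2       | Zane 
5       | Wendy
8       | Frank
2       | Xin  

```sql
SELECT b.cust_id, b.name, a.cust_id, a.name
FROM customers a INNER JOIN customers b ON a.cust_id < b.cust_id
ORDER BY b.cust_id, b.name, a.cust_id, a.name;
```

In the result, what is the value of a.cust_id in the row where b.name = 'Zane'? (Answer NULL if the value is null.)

1

INNER JOIN keeps only pairs where the ON condition holds.
Matching on a.cust_id < b.cust_id.
Matched pairs: 19.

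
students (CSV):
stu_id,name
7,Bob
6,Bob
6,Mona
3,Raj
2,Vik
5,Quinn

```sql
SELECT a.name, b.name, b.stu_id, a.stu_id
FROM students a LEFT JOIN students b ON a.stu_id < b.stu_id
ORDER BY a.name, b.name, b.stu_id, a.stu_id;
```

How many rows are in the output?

15

LEFT JOIN keeps every row from `students a`; unmatched rows get NULL for `students b`'s columns.
Matching on a.stu_id < b.stu_id.
- stu_id=7: no b row matches, row kept with b columns NULL.
- stu_id=6: 1 matching b row(s), so 1 row(s) emitted.
- stu_id=6: 1 matching b row(s), so 1 row(s) emitted.
- stu_id=3: 4 matching b row(s), so 4 row(s) emitted.
- stu_id=2: 5 matching b row(s), so 5 row(s) emitted.
- stu_id=5: 3 matching b row(s), so 3 row(s) emitted.
Total: 14 matched + 1 padded = 15 rows.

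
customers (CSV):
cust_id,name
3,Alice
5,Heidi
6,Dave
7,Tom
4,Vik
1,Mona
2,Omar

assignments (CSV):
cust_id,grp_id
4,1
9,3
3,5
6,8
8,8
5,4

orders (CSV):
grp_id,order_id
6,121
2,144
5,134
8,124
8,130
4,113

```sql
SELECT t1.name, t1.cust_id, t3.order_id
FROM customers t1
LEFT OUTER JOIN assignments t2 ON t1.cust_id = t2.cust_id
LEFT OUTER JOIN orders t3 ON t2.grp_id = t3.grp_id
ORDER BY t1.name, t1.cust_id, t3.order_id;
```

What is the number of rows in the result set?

8

Joins associate left-to-right: customers LEFT JOIN assignments on cust_id gives 7 intermediate row(s).
Then LEFT JOIN `orders t3` on grp_id: each of those 7 rows is kept; rows whose t2.grp_id has no match in t3 get NULL for t3's columns.
Result: 8 row(s).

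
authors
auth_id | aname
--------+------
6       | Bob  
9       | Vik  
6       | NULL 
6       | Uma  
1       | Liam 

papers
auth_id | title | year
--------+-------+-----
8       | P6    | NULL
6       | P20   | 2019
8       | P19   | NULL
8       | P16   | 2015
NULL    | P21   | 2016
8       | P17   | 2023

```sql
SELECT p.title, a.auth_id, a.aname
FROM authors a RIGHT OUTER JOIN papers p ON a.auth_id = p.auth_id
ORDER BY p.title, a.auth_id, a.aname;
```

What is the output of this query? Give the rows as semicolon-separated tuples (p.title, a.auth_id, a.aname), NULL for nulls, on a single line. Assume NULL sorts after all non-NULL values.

(P16, NULL, NULL); (P17, NULL, NULL); (P19, NULL, NULL); (P20, 6, Bob); (P20, 6, Uma); (P20, 6, NULL); (P21, NULL, NULL); (P6, NULL, NULL)

RIGHT JOIN keeps every row from `papers`; unmatched rows get NULL for `authors`'s columns.
Matching on a.auth_id = p.auth_id. A NULL in a compared column never satisfies the condition.
Matched pairs: 3; unmatched p rows kept: 5.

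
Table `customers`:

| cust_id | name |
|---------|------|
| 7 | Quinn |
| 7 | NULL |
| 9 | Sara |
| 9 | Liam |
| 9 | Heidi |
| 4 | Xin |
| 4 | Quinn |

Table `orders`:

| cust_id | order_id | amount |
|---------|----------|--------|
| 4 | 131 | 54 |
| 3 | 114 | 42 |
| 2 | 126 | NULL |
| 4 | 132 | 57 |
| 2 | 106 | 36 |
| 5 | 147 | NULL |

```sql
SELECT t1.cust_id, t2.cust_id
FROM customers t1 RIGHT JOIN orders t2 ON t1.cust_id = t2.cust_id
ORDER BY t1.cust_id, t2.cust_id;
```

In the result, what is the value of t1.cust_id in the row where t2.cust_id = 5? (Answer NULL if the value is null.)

NULL

RIGHT JOIN keeps every row from `orders`; unmatched rows get NULL for `customers`'s columns.
Matching on t1.cust_id = t2.cust_id.
- t1 (cust_id=7) has no partner in t2.
- t1 (cust_id=7) has no partner in t2.
- t1 (cust_id=9) has no partner in t2.
- t1 (cust_id=9) has no partner in t2.
- t1 (cust_id=9) has no partner in t2.
- t1 (cust_id=4) pairs with 2 row(s) of t2.
- t1 (cust_id=4) pairs with 2 row(s) of t2.
- plus 4 unmatched t2 row(s), each kept with NULL t1 columns.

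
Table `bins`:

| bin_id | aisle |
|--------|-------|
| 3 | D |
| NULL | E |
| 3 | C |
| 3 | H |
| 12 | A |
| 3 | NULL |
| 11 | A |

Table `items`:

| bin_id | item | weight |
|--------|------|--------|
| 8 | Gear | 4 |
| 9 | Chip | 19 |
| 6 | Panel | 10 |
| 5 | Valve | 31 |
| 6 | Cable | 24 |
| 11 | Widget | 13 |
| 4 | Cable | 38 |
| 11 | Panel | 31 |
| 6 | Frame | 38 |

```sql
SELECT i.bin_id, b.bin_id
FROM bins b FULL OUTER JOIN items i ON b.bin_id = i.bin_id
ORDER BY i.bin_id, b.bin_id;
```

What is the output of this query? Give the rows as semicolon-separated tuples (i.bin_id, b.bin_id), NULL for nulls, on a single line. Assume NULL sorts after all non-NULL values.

FULL OUTER JOIN keeps every row from both sides; unmatched rows get NULL for the other side's columns.
Matching on b.bin_id = i.bin_id. A NULL in a compared column never satisfies the condition.
- b row (bin_id=3): no match → kept, i columns NULL.
- b row (bin_id=NULL): no match → kept, i columns NULL.
- b row (bin_id=3): no match → kept, i columns NULL.
- b row (bin_id=3): no match → kept, i columns NULL.
- b row (bin_id=12): no match → kept, i columns NULL.
- b row (bin_id=3): no match → kept, i columns NULL.
- b row (bin_id=11): matches 2 i row(s) → 2 output row(s).
- 7 i row(s) had no b match → kept, b columns NULL.

(4, NULL); (5, NULL); (6, NULL); (6, NULL); (6, NULL); (8, NULL); (9, NULL); (11, 11); (11, 11); (NULL, 3); (NULL, 3); (NULL, 3); (NULL, 3); (NULL, 12); (NULL, NULL)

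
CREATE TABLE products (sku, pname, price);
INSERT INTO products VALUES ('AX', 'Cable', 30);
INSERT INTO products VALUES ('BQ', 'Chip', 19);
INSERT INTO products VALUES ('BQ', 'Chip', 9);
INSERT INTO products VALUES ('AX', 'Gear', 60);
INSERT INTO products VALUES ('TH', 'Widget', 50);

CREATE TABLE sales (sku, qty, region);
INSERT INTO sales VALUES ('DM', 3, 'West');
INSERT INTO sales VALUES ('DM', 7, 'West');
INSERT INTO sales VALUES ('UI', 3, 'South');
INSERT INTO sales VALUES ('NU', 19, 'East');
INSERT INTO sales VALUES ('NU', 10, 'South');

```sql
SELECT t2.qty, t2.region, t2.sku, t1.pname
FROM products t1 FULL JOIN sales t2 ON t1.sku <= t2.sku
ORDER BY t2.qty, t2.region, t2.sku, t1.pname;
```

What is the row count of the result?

21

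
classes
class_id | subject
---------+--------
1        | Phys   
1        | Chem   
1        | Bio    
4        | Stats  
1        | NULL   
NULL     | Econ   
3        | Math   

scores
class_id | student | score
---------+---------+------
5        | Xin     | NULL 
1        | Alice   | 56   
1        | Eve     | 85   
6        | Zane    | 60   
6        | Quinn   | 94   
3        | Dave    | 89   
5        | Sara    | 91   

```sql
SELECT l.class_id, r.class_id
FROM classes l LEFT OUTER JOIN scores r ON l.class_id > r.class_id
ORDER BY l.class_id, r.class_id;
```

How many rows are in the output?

10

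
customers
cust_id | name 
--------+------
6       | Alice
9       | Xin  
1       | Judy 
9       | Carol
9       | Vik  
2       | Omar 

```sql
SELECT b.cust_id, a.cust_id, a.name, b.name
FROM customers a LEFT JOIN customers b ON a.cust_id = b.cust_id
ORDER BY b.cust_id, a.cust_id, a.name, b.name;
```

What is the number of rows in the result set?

12

LEFT JOIN keeps every row from `customers a`; unmatched rows get NULL for `customers b`'s columns.
Matching on a.cust_id = b.cust_id.
Matched pairs: 12; unmatched a rows kept: 0.
Total: 12 rows.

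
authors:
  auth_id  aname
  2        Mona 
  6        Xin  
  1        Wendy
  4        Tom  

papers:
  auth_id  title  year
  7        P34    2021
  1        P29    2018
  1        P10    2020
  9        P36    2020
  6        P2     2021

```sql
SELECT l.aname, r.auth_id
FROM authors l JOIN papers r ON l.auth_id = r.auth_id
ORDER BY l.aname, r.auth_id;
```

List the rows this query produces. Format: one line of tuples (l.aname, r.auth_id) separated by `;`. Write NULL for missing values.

(Wendy, 1); (Wendy, 1); (Xin, 6)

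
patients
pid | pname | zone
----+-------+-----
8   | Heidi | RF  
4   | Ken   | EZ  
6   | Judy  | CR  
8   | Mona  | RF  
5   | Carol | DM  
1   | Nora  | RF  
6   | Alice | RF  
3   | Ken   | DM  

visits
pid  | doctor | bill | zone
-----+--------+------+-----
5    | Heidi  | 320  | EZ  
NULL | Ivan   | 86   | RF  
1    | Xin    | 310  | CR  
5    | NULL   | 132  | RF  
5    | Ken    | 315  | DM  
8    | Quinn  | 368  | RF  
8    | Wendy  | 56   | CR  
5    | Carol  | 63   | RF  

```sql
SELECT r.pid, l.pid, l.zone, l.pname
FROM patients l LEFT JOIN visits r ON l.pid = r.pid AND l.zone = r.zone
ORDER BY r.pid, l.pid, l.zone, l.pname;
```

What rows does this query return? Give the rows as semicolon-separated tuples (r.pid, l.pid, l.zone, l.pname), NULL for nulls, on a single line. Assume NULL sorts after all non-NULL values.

LEFT JOIN keeps every row from `patients`; unmatched rows get NULL for `visits`'s columns.
Matching on l.pid = r.pid AND l.zone = r.zone. A NULL in a compared column never satisfies the condition.
- l[0] pid=8, zone=RF → 1 match(es) in r → 1 row(s).
- l[1] pid=4, zone=EZ → no match; kept with NULLs on the r side.
- l[2] pid=6, zone=CR → no match; kept with NULLs on the r side.
- l[3] pid=8, zone=RF → 1 match(es) in r → 1 row(s).
- l[4] pid=5, zone=DM → 1 match(es) in r → 1 row(s).
- l[5] pid=1, zone=RF → no match; kept with NULLs on the r side.
- l[6] pid=6, zone=RF → no match; kept with NULLs on the r side.
- l[7] pid=3, zone=DM → no match; kept with NULLs on the r side.
After projecting and ordering:
r.pid | l.pid | l.zone | l.pname
5 | 5 | DM | Carol
8 | 8 | RF | Heidi
8 | 8 | RF | Mona
NULL | 1 | RF | Nora
NULL | 3 | DM | Ken
NULL | 4 | EZ | Ken
NULL | 6 | CR | Judy
NULL | 6 | RF | Alice

(5, 5, DM, Carol); (8, 8, RF, Heidi); (8, 8, RF, Mona); (NULL, 1, RF, Nora); (NULL, 3, DM, Ken); (NULL, 4, EZ, Ken); (NULL, 6, CR, Judy); (NULL, 6, RF, Alice)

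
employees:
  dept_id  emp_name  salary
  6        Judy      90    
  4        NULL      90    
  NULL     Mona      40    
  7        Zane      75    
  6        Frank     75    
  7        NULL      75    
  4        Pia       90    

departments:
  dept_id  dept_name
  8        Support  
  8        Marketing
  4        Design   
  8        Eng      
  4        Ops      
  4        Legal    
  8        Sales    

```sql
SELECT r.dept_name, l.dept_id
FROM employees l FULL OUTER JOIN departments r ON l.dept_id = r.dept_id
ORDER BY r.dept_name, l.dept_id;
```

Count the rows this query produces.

15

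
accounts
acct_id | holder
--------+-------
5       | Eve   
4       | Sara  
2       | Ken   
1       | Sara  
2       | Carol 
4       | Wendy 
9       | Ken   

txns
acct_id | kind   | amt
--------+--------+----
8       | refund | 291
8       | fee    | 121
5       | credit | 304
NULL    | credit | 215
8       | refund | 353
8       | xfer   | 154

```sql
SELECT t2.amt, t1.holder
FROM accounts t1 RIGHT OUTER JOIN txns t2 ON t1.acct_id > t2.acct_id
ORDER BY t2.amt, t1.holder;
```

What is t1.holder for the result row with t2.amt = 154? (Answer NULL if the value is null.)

Ken

RIGHT JOIN keeps every row from `txns`; unmatched rows get NULL for `accounts`'s columns.
Matching on t1.acct_id > t2.acct_id. A NULL in a compared column never satisfies the condition.
- acct_id=5: no matching t2 row.
- acct_id=4: no matching t2 row.
- acct_id=2: no matching t2 row.
- acct_id=1: no matching t2 row.
- acct_id=2: no matching t2 row.
- acct_id=4: no matching t2 row.
- acct_id=9: 5 matching t2 row(s), so 5 row(s) emitted.
- 1 t2 row(s) had no t1 match → kept, t1 columns NULL.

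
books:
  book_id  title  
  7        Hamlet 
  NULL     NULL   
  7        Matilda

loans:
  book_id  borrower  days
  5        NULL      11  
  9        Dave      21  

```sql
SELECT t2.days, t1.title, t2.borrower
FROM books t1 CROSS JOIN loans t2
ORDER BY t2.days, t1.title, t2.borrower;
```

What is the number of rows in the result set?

6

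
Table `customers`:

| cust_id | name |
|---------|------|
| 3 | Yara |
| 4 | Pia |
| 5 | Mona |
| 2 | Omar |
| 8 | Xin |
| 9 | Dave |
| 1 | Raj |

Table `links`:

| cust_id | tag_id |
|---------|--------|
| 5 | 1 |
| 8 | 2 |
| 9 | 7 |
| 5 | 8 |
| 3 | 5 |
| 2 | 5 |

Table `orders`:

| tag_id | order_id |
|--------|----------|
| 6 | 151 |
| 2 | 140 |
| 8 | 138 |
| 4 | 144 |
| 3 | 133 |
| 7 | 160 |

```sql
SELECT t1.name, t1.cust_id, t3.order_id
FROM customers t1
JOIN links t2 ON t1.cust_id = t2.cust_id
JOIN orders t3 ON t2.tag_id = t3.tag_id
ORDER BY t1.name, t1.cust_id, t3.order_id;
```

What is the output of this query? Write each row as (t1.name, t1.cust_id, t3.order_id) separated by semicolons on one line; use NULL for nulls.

Joins associate left-to-right: customers INNER JOIN links on cust_id gives 6 intermediate row(s).
Then INNER JOIN `orders t3` on tag_id: keep only rows whose t2.tag_id appears in t3.

(Dave, 9, 160); (Mona, 5, 138); (Xin, 8, 140)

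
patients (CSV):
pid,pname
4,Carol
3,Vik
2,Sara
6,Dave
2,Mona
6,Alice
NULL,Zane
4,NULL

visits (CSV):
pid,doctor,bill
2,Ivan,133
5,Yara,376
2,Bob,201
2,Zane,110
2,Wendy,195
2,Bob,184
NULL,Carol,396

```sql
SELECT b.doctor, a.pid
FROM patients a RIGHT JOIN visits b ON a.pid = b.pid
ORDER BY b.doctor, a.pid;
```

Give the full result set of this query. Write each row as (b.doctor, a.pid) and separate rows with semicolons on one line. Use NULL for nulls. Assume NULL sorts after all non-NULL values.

RIGHT JOIN keeps every row from `visits`; unmatched rows get NULL for `patients`'s columns.
Matching on a.pid = b.pid. A NULL in a compared column never satisfies the condition.
Matched pairs: 10; unmatched b rows kept: 2.

(Bob, 2); (Bob, 2); (Bob, 2); (Bob, 2); (Carol, NULL); (Ivan, 2); (Ivan, 2); (Wendy, 2); (Wendy, 2); (Yara, NULL); (Zane, 2); (Zane, 2)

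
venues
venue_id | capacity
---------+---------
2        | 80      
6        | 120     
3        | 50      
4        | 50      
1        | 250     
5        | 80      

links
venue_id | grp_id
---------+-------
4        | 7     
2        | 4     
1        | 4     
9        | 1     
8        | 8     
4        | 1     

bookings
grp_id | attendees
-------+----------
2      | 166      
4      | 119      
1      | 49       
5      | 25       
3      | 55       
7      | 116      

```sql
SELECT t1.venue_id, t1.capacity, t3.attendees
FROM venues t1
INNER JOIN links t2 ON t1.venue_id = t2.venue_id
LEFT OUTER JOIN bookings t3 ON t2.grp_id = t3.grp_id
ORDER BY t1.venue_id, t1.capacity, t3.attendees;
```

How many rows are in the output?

4

Step 1 — t1 INNER JOIN t2 on venue_id → 4 row(s).
Then LEFT JOIN `bookings t3` on grp_id: each of those 4 rows is kept; rows whose t2.grp_id has no match in t3 get NULL for t3's columns.
Result: 4 row(s).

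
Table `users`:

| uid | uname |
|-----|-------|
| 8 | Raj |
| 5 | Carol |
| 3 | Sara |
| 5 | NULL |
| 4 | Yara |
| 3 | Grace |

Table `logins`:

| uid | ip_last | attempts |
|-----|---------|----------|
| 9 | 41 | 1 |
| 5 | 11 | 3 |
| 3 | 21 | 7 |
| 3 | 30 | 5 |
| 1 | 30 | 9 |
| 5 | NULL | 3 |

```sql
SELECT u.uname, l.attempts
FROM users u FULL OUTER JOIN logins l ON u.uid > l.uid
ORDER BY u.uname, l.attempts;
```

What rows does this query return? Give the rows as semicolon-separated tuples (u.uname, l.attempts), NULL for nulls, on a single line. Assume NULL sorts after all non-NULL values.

FULL OUTER JOIN keeps every row from both sides; unmatched rows get NULL for the other side's columns.
Matching on u.uid > l.uid.
Matched pairs: 16; unmatched u rows kept: 0; unmatched l rows kept: 1.

(Carol, 5); (Carol, 7); (Carol, 9); (Grace, 9); (Raj, 3); (Raj, 3); (Raj, 5); (Raj, 7); (Raj, 9); (Sara, 9); (Yara, 5); (Yara, 7); (Yara, 9); (NULL, 1); (NULL, 5); (NULL, 7); (NULL, 9)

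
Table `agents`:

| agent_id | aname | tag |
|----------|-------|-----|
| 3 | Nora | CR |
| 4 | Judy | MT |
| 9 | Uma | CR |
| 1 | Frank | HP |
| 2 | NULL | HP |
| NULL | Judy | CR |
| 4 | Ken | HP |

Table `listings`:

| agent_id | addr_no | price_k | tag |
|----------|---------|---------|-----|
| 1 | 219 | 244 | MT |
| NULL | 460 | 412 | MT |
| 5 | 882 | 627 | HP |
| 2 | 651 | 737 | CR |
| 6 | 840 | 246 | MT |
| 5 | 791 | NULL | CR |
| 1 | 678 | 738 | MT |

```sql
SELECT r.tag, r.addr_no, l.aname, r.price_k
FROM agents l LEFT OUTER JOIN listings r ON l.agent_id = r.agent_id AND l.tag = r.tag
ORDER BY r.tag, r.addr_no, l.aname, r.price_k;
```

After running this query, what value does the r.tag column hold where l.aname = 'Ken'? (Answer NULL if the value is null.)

LEFT JOIN keeps every row from `agents`; unmatched rows get NULL for `listings`'s columns.
Matching on l.agent_id = r.agent_id AND l.tag = r.tag. A NULL in a compared column never satisfies the condition.
- agent_id=3, tag=CR: no r row matches, row kept with r columns NULL.
- agent_id=4, tag=MT: no r row matches, row kept with r columns NULL.
- agent_id=9, tag=CR: no r row matches, row kept with r columns NULL.
- agent_id=1, tag=HP: no r row matches, row kept with r columns NULL.
- agent_id=2, tag=HP: no r row matches, row kept with r columns NULL.
- agent_id=NULL, tag=CR: no r row matches, row kept with r columns NULL.
- agent_id=4, tag=HP: no r row matches, row kept with r columns NULL.

NULL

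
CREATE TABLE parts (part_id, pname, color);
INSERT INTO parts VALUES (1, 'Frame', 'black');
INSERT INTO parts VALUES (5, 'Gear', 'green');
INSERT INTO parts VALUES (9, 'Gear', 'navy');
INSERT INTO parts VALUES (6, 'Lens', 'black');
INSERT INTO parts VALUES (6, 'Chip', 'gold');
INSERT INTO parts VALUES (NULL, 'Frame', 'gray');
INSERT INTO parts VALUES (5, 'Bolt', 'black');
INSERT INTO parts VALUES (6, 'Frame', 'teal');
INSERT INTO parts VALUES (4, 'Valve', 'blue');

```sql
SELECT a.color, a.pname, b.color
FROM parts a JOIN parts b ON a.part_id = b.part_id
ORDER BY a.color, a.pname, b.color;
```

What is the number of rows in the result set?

INNER JOIN keeps only pairs where the ON condition holds.
Matching on a.part_id = b.part_id. A NULL in a compared column never satisfies the condition.
Matched pairs: 16.
Total: 16 rows.

16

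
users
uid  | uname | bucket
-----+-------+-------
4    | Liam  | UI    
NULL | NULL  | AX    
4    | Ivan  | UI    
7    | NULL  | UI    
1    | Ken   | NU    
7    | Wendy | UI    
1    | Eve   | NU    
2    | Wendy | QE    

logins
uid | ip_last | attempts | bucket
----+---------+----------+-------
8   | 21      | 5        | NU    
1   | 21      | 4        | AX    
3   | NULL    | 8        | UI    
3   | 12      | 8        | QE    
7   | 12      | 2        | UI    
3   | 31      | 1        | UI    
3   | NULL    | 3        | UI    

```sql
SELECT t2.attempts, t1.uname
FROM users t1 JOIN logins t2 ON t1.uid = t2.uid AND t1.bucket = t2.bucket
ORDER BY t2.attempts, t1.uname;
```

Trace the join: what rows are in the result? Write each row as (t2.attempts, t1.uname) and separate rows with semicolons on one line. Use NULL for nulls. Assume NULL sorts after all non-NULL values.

INNER JOIN keeps only pairs where the ON condition holds.
Matching on t1.uid = t2.uid AND t1.bucket = t2.bucket. A NULL in a compared column never satisfies the condition.
- t1[0] uid=4, bucket=UI → no match; dropped.
- t1[1] uid=NULL, bucket=AX → no match; dropped.
- t1[2] uid=4, bucket=UI → no match; dropped.
- t1[3] uid=7, bucket=UI → 1 match(es) in t2 → 1 row(s).
- t1[4] uid=1, bucket=NU → no match; dropped.
- t1[5] uid=7, bucket=UI → 1 match(es) in t2 → 1 row(s).
- t1[6] uid=1, bucket=NU → no match; dropped.
- t1[7] uid=2, bucket=QE → no match; dropped.
After projecting and ordering:
t2.attempts | t1.uname
2 | Wendy
2 | NULL

(2, Wendy); (2, NULL)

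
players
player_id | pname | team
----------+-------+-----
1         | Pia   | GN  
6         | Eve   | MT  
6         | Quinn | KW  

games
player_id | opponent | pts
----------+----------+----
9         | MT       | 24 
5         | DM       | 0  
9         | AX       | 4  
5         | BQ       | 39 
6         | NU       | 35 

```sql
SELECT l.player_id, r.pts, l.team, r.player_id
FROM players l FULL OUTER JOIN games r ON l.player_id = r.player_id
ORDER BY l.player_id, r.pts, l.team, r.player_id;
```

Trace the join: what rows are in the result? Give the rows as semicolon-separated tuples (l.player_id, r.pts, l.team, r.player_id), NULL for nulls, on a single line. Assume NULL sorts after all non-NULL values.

(1, NULL, GN, NULL); (6, 35, KW, 6); (6, 35, MT, 6); (NULL, 0, NULL, 5); (NULL, 4, NULL, 9); (NULL, 24, NULL, 9); (NULL, 39, NULL, 5)

FULL OUTER JOIN keeps every row from both sides; unmatched rows get NULL for the other side's columns.
Matching on l.player_id = r.player_id.
Matched pairs: 2; unmatched l rows kept: 1; unmatched r rows kept: 4.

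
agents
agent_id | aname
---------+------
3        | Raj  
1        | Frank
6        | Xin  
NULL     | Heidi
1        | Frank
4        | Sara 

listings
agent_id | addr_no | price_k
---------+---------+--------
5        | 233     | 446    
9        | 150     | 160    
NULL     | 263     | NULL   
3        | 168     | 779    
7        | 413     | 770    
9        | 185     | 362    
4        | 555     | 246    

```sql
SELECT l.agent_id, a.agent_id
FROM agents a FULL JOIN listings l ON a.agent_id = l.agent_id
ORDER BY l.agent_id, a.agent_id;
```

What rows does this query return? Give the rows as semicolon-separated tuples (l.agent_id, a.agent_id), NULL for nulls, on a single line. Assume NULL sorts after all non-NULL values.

(3, 3); (4, 4); (5, NULL); (7, NULL); (9, NULL); (9, NULL); (NULL, 1); (NULL, 1); (NULL, 6); (NULL, NULL); (NULL, NULL)

FULL OUTER JOIN keeps every row from both sides; unmatched rows get NULL for the other side's columns.
Matching on a.agent_id = l.agent_id. A NULL in a compared column never satisfies the condition.
- agent_id=3: 1 matching l row(s), so 1 row(s) emitted.
- agent_id=1: no l row matches, row kept with l columns NULL.
- agent_id=6: no l row matches, row kept with l columns NULL.
- agent_id=NULL: no l row matches, row kept with l columns NULL.
- agent_id=1: no l row matches, row kept with l columns NULL.
- agent_id=4: 1 matching l row(s), so 1 row(s) emitted.
- 5 row(s) from l found no a partner → padded with NULL.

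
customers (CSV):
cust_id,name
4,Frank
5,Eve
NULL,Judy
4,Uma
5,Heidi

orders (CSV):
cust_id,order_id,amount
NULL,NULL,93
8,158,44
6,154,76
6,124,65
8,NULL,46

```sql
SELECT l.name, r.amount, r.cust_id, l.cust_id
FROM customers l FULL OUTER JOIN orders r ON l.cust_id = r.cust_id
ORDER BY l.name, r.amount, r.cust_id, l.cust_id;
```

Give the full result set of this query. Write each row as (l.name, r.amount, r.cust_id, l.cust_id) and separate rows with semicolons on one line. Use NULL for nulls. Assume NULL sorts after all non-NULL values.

(Eve, NULL, NULL, 5); (Frank, NULL, NULL, 4); (Heidi, NULL, NULL, 5); (Judy, NULL, NULL, NULL); (Uma, NULL, NULL, 4); (NULL, 44, 8, NULL); (NULL, 46, 8, NULL); (NULL, 65, 6, NULL); (NULL, 76, 6, NULL); (NULL, 93, NULL, NULL)

FULL OUTER JOIN keeps every row from both sides; unmatched rows get NULL for the other side's columns.
Matching on l.cust_id = r.cust_id. A NULL in a compared column never satisfies the condition.
Matched pairs: 0; unmatched l rows kept: 5; unmatched r rows kept: 5.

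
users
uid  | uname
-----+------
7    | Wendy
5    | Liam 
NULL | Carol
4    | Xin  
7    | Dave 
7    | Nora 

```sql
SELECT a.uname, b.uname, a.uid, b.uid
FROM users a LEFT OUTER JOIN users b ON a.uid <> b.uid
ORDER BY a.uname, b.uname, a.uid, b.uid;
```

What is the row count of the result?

15

LEFT JOIN keeps every row from `users a`; unmatched rows get NULL for `users b`'s columns.
Matching on a.uid <> b.uid. A NULL in a compared column never satisfies the condition.
Matched pairs: 14; unmatched a rows kept: 1.
Total: 14 matched + 1 padded = 15 rows.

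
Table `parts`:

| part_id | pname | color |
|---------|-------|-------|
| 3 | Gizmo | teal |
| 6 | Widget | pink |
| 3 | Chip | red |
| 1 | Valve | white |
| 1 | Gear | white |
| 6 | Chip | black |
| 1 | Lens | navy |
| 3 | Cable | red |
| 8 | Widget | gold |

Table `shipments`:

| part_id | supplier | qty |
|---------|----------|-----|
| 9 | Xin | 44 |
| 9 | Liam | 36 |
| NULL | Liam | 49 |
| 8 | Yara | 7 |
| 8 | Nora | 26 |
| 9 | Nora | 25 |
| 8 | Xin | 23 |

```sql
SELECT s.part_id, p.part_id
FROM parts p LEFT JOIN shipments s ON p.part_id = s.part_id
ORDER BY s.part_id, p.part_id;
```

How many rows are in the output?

11

LEFT JOIN keeps every row from `parts`; unmatched rows get NULL for `shipments`'s columns.
Matching on p.part_id = s.part_id. A NULL in a compared column never satisfies the condition.
- part_id=3: no s row matches, row kept with s columns NULL.
- part_id=6: no s row matches, row kept with s columns NULL.
- part_id=3: no s row matches, row kept with s columns NULL.
- part_id=1: no s row matches, row kept with s columns NULL.
- part_id=1: no s row matches, row kept with s columns NULL.
- part_id=6: no s row matches, row kept with s columns NULL.
- part_id=1: no s row matches, row kept with s columns NULL.
- part_id=3: no s row matches, row kept with s columns NULL.
- part_id=8: 3 matching s row(s), so 3 row(s) emitted.
Total: 3 matched + 8 padded = 11 rows.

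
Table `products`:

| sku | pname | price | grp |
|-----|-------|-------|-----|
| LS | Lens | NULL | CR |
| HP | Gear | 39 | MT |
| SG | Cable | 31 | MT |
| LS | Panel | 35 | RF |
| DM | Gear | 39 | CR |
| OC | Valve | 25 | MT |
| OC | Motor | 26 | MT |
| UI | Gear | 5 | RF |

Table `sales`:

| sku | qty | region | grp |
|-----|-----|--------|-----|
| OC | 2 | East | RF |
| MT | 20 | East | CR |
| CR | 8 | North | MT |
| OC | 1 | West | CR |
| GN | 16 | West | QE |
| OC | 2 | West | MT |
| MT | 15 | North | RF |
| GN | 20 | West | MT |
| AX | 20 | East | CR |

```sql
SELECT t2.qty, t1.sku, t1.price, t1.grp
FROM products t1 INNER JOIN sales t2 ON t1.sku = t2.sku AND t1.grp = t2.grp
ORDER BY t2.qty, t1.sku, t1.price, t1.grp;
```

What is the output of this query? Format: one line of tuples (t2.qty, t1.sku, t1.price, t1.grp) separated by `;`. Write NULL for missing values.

(2, OC, 25, MT); (2, OC, 26, MT)

INNER JOIN keeps only pairs where the ON condition holds.
Matching on t1.sku = t2.sku AND t1.grp = t2.grp.
Matched pairs: 2.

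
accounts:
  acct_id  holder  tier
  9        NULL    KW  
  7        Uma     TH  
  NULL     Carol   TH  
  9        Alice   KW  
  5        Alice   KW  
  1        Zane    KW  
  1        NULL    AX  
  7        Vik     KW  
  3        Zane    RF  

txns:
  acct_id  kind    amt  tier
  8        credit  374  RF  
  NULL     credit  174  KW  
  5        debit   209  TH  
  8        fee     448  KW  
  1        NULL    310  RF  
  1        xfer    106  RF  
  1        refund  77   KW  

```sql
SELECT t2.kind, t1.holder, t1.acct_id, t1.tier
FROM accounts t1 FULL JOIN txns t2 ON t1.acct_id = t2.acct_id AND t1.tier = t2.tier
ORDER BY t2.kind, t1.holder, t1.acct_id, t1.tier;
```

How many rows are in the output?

FULL OUTER JOIN keeps every row from both sides; unmatched rows get NULL for the other side's columns.
Matching on t1.acct_id = t2.acct_id AND t1.tier = t2.tier. A NULL in a compared column never satisfies the condition.
- t1[0] acct_id=9, tier=KW → no match; kept with NULLs on the t2 side.
- t1[1] acct_id=7, tier=TH → no match; kept with NULLs on the t2 side.
- t1[2] acct_id=NULL, tier=TH → no match; kept with NULLs on the t2 side.
- t1[3] acct_id=9, tier=KW → no match; kept with NULLs on the t2 side.
- t1[4] acct_id=5, tier=KW → no match; kept with NULLs on the t2 side.
- t1[5] acct_id=1, tier=KW → 1 match(es) in t2 → 1 row(s).
- t1[6] acct_id=1, tier=AX → no match; kept with NULLs on the t2 side.
- t1[7] acct_id=7, tier=KW → no match; kept with NULLs on the t2 side.
- t1[8] acct_id=3, tier=RF → no match; kept with NULLs on the t2 side.
- 6 t2 row(s) had no t1 match → kept, t1 columns NULL.
Total: 1 matched + 14 padded = 15 rows.

15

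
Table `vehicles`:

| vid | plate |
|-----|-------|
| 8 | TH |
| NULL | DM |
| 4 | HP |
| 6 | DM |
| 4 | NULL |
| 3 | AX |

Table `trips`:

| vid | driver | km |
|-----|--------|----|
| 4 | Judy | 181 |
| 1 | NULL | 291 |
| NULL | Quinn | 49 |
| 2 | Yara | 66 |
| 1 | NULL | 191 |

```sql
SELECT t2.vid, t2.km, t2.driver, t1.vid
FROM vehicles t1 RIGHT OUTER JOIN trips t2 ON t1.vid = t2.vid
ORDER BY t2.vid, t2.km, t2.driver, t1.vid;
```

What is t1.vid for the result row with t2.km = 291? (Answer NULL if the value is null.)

NULL

RIGHT JOIN keeps every row from `trips`; unmatched rows get NULL for `vehicles`'s columns.
Matching on t1.vid = t2.vid. A NULL in a compared column never satisfies the condition.
- t1[0] vid=8 → no match.
- t1[1] vid=NULL → no match.
- t1[2] vid=4 → 1 match(es) in t2 → 1 row(s).
- t1[3] vid=6 → no match.
- t1[4] vid=4 → 1 match(es) in t2 → 1 row(s).
- t1[5] vid=3 → no match.
- 4 row(s) from t2 found no t1 partner → padded with NULL.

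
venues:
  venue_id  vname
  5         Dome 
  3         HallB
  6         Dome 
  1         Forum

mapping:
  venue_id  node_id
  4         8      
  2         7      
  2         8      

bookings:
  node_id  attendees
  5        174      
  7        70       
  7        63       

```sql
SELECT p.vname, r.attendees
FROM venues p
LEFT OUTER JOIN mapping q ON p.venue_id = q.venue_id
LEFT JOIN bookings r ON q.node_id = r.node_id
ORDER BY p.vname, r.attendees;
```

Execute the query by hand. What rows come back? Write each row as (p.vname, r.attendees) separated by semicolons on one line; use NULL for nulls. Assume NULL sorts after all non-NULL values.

(Dome, NULL); (Dome, NULL); (Forum, NULL); (HallB, NULL)

Step 1 — p LEFT JOIN q on venue_id → 4 row(s).
Then LEFT JOIN `bookings r` on node_id: each of those 4 rows is kept; rows whose q.node_id has no match in r get NULL for r's columns.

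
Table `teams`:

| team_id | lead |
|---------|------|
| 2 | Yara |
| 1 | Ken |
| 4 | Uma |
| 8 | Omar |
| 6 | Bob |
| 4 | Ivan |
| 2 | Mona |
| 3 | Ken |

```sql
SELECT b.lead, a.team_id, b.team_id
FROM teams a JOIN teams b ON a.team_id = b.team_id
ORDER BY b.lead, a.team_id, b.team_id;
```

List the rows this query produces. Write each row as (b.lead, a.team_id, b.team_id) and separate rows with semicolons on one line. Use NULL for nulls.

(Bob, 6, 6); (Ivan, 4, 4); (Ivan, 4, 4); (Ken, 1, 1); (Ken, 3, 3); (Mona, 2, 2); (Mona, 2, 2); (Omar, 8, 8); (Uma, 4, 4); (Uma, 4, 4); (Yara, 2, 2); (Yara, 2, 2)

INNER JOIN keeps only pairs where the ON condition holds.
Matching on a.team_id = b.team_id.
- a row (team_id=2): matches 2 b row(s) → 2 output row(s).
- a row (team_id=1): matches 1 b row(s) → 1 output row(s).
- a row (team_id=4): matches 2 b row(s) → 2 output row(s).
- a row (team_id=8): matches 1 b row(s) → 1 output row(s).
- a row (team_id=6): matches 1 b row(s) → 1 output row(s).
- a row (team_id=4): matches 2 b row(s) → 2 output row(s).
- a row (team_id=2): matches 2 b row(s) → 2 output row(s).
- a row (team_id=3): matches 1 b row(s) → 1 output row(s).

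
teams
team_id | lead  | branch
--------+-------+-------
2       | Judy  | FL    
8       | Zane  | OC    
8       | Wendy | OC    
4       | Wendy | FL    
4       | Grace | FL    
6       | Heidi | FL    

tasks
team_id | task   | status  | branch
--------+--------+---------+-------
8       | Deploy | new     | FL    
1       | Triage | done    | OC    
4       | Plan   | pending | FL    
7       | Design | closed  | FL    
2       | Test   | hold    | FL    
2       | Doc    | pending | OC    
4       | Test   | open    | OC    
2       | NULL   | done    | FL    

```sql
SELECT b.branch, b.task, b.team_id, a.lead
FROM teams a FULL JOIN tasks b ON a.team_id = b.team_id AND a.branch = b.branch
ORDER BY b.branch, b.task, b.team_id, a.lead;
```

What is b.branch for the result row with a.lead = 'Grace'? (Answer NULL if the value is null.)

FL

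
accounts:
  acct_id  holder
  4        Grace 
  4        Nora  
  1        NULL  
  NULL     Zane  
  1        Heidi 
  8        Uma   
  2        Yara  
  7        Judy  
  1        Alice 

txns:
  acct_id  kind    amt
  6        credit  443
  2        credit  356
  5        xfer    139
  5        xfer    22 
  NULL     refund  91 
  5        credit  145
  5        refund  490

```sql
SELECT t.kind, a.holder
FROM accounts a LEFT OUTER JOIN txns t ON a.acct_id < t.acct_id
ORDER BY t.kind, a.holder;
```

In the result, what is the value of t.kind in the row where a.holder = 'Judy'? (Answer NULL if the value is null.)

LEFT JOIN keeps every row from `accounts`; unmatched rows get NULL for `txns`'s columns.
Matching on a.acct_id < t.acct_id. A NULL in a compared column never satisfies the condition.
Matched pairs: 33; unmatched a rows kept: 3.

NULL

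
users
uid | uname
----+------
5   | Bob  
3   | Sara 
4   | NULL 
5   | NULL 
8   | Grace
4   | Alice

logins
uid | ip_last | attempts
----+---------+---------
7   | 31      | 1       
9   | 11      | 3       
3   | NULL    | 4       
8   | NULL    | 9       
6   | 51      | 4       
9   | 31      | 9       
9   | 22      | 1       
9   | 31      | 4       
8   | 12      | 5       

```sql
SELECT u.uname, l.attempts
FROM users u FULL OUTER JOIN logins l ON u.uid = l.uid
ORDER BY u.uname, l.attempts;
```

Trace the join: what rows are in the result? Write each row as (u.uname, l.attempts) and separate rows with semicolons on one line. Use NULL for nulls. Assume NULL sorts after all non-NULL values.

(Alice, NULL); (Bob, NULL); (Grace, 5); (Grace, 9); (Sara, 4); (NULL, 1); (NULL, 1); (NULL, 3); (NULL, 4); (NULL, 4); (NULL, 9); (NULL, NULL); (NULL, NULL)

FULL OUTER JOIN keeps every row from both sides; unmatched rows get NULL for the other side's columns.
Matching on u.uid = l.uid.
Matched pairs: 3; unmatched u rows kept: 4; unmatched l rows kept: 6.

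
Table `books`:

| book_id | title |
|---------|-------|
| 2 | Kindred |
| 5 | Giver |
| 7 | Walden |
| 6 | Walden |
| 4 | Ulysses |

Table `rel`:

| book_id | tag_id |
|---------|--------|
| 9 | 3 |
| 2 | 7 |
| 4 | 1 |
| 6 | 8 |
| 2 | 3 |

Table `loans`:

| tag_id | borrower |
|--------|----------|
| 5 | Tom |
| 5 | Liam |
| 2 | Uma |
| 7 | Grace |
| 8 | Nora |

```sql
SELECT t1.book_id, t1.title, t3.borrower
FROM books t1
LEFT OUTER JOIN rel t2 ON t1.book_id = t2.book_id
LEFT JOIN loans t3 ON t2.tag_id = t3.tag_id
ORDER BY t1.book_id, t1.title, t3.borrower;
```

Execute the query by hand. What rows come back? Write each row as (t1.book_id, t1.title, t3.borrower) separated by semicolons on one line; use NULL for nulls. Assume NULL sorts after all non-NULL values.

Evaluate left to right. First `books t1 LEFT JOIN rel t2` on book_id: 6 row(s).
Then LEFT JOIN `loans t3` on tag_id: each of those 6 rows is kept; rows whose t2.tag_id has no match in t3 get NULL for t3's columns.

(2, Kindred, Grace); (2, Kindred, NULL); (4, Ulysses, NULL); (5, Giver, NULL); (6, Walden, Nora); (7, Walden, NULL)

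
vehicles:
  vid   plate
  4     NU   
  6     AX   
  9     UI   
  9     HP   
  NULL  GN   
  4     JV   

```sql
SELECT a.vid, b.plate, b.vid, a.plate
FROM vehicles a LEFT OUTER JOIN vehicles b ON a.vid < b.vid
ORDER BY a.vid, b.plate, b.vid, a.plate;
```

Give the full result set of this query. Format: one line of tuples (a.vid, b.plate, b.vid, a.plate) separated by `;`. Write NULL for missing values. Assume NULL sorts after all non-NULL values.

(4, AX, 6, JV); (4, AX, 6, NU); (4, HP, 9, JV); (4, HP, 9, NU); (4, UI, 9, JV); (4, UI, 9, NU); (6, HP, 9, AX); (6, UI, 9, AX); (9, NULL, NULL, HP); (9, NULL, NULL, UI); (NULL, NULL, NULL, GN)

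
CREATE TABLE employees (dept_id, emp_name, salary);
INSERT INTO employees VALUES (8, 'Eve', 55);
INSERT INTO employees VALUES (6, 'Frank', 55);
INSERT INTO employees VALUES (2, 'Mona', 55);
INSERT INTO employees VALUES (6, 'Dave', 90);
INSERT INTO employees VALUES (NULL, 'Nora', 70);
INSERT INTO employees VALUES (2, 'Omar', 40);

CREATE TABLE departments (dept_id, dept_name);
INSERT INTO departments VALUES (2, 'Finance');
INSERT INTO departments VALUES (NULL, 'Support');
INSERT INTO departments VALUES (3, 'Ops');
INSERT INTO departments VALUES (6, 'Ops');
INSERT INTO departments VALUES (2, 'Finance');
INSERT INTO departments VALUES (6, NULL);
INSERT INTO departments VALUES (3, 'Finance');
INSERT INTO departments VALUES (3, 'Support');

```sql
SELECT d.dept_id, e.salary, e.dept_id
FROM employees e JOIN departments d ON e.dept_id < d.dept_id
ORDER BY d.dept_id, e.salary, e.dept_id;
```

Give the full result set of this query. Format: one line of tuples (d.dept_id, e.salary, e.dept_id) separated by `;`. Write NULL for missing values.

INNER JOIN keeps only pairs where the ON condition holds.
Matching on e.dept_id < d.dept_id. A NULL in a compared column never satisfies the condition.
Matched pairs: 10.

(3, 40, 2); (3, 40, 2); (3, 40, 2); (3, 55, 2); (3, 55, 2); (3, 55, 2); (6, 40, 2); (6, 40, 2); (6, 55, 2); (6, 55, 2)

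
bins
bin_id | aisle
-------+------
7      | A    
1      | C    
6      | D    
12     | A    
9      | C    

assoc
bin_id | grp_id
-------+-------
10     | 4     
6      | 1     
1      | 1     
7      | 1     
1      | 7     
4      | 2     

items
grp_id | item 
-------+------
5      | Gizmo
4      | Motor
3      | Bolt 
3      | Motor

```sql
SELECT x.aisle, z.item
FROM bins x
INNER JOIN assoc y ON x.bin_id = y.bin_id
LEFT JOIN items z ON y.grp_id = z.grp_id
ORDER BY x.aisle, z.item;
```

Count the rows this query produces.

4

Step 1 — x INNER JOIN y on bin_id → 4 row(s).
Then LEFT JOIN `items z` on grp_id: each of those 4 rows is kept; rows whose y.grp_id has no match in z get NULL for z's columns.
Result: 4 row(s).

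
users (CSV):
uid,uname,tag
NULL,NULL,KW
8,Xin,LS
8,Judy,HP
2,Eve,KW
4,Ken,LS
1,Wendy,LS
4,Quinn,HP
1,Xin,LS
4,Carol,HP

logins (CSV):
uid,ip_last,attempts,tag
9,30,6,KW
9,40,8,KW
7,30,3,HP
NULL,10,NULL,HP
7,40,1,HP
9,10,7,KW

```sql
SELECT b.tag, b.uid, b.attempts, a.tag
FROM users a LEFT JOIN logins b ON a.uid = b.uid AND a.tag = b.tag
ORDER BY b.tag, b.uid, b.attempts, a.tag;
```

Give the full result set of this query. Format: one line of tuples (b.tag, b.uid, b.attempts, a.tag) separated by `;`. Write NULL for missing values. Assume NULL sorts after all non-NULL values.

(NULL, NULL, NULL, HP); (NULL, NULL, NULL, HP); (NULL, NULL, NULL, HP); (NULL, NULL, NULL, KW); (NULL, NULL, NULL, KW); (NULL, NULL, NULL, LS); (NULL, NULL, NULL, LS); (NULL, NULL, NULL, LS); (NULL, NULL, NULL, LS)

LEFT JOIN keeps every row from `users`; unmatched rows get NULL for `logins`'s columns.
Matching on a.uid = b.uid AND a.tag = b.tag. A NULL in a compared column never satisfies the condition.
Matched pairs: 0; unmatched a rows kept: 9.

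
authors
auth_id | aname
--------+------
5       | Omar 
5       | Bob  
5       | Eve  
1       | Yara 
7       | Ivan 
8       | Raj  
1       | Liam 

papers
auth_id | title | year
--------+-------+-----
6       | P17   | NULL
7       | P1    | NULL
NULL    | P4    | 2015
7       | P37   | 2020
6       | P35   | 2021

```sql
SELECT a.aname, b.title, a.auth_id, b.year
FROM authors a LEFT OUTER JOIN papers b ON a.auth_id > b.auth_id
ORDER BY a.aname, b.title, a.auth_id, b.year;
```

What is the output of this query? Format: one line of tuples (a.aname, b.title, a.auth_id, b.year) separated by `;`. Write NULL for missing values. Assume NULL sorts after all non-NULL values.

(Bob, NULL, 5, NULL); (Eve, NULL, 5, NULL); (Ivan, P17, 7, NULL); (Ivan, P35, 7, 2021); (Liam, NULL, 1, NULL); (Omar, NULL, 5, NULL); (Raj, P1, 8, NULL); (Raj, P17, 8, NULL); (Raj, P35, 8, 2021); (Raj, P37, 8, 2020); (Yara, NULL, 1, NULL)

LEFT JOIN keeps every row from `authors`; unmatched rows get NULL for `papers`'s columns.
Matching on a.auth_id > b.auth_id. A NULL in a compared column never satisfies the condition.
Matched pairs: 6; unmatched a rows kept: 5.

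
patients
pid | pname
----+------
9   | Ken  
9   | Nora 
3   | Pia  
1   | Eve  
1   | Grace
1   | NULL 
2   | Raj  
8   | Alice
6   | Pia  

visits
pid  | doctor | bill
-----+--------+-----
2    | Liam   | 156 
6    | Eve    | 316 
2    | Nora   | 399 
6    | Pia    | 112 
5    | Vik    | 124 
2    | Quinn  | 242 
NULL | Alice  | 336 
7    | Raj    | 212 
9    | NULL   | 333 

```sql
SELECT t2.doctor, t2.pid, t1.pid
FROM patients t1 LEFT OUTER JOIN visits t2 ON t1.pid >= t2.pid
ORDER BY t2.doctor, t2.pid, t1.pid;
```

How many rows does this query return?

38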